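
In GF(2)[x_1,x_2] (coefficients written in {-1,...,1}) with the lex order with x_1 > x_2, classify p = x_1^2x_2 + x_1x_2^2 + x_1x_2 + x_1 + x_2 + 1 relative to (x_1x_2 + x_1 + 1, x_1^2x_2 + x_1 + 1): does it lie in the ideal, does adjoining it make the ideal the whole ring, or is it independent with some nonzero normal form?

x_1^2x_2 + x_1x_2^2 + x_1x_2 + x_1 + x_2 + 1 lies in I (it reduces to 0).

First compute the reduced Gröbner basis of I by Buchberger's algorithm.
f_1 = x_1x_2 + x_1 + 1, LT = x_1x_2.
f_2 = x_1^2x_2 + x_1 + 1, LT = x_1^2x_2.

S(f_1,f_2): lcm = x_1^2x_2. S = x_1^2 + 1.
  reduce S modulo (f_1, f_2):
  remainder x_1^2 + 1 ≠ 0; add h_3 = x_1^2 + 1 to the basis.

S(f_1,h_3): lcm = x_1^2x_2. S = x_1^2 + x_1 + x_2.
  reduce S modulo (f_1, f_2, h_3):
  remainder x_1 + x_2 + 1 ≠ 0; add h_4 = x_1 + x_2 + 1 to the basis.

S(f_1,h_4): lcm = x_1x_2. S = x_1 + x_2^2 + x_2 + 1.
  reduce S modulo (f_1, f_2, h_3, h_4):
  remainder x_2^2 ≠ 0; add h_5 = x_2^2 to the basis.

The other S-polynomials (S(f_2,h_3), S(f_2,h_4), S(h_3,h_4), S(f_1,h_5), S(f_2,h_5), S(h_3,h_5), S(h_4,h_5)) all reduce to 0 modulo the current basis, so we have a Gröbner basis.
Inter-reduce: drop elements whose leading term is divisible by another's, tail-reduce, and make monic.
Reduced Gröbner basis: {x_1 + x_2 + 1, x_2^2}.
Label its elements g_1 = x_1 + x_2 + 1, g_2 = x_2^2.

Reduce p = x_1^2x_2 + x_1x_2^2 + x_1x_2 + x_1 + x_2 + 1 modulo G:
  leading term x_1^2x_2: subtract (x_1x_2)·g_1 from x_1^2x_2 + x_1x_2^2 + x_1x_2 + x_1 + x_2 + 1 → x_1 + x_2 + 1
  leading term x_1: subtract (1)·g_1 from x_1 + x_2 + 1 → 0
  normal form = 0.
Since the normal form is 0, p ∈ I.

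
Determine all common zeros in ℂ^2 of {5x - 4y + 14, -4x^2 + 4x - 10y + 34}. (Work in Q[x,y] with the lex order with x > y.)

{(-2, 1), (-1/8, 107/32)}

Compute a lex Gröbner basis by Buchberger's algorithm.
f_1 = 5x - 4y + 14, LT = x.
f_2 = -4x^2 + 4x - 10y + 34, LT = x^2.

S(f_1,f_2): lcm = x^2. S = -4/5xy + 19/5x - 5/2y + 17/2.
  leading term xy: subtract (-4/25y)·f_1 from -4/5xy + 19/5x - 5/2y + 17/2 → 19/5x - 16/25y^2 - 13/50y + 17/2
  leading term x: subtract (19/25)·f_1 from 19/5x - 16/25y^2 - 13/50y + 17/2 → -16/25y^2 + 139/50y - 107/50
  leading term y^2: no divisor's leading term divides it; move -16/25y^2 to the remainder.
  leading term y: no divisor's leading term divides it; move 139/50y to the remainder.
  leading term 1: no divisor's leading term divides it; move -107/50 to the remainder.
  remainder -16/25y^2 + 139/50y - 107/50 ≠ 0; add h_3 = -16/25y^2 + 139/50y - 107/50 to the basis.

The other S-polynomials (S(f_1,h_3), S(f_2,h_3)) all reduce to 0 modulo the current basis, so we have a Gröbner basis.
Inter-reduce: drop elements whose leading term is divisible by another's, tail-reduce, and make monic.
Reduced Gröbner basis: {x - 4/5y + 14/5, y^2 - 139/32y + 107/32}.

The lex basis is triangular: the last element involves only y. Solving y^2 - 139/32y + 107/32 = 0 gives y ∈ {1, 107/32}; substituting each value into the earlier elements determines the remaining variables.
  y = 1: the earlier basis element becomes x + 2 = 0, giving x = -2 — point (-2, 1).
  y = 107/32: the earlier basis element becomes x + 1/8 = 0, giving x = -1/8 — point (-1/8, 107/32).
Check: every point annihilates each of the original generators.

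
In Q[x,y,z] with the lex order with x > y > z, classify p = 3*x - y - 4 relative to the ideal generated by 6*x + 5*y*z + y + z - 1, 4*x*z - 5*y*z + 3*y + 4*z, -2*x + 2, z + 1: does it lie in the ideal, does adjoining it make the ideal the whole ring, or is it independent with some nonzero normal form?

Adjoining 3*x - y - 4 makes the ideal the whole ring: the system is inconsistent.

First compute the reduced Gröbner basis of I by Buchberger's algorithm.
f_1 = 6*x + 5*y*z + y + z - 1, LT = x.
f_2 = 4*x*z - 5*y*z + 3*y + 4*z, LT = x*z.
f_3 = -2*x + 2, LT = x.
f_4 = z + 1, LT = z.

S(f_1,f_2): lcm = x*z. S = 5/6*y*z**2 + 17/12*y*z - 3/4*y + 1/6*z**2 - 7/6*z.
  leading term y*z**2: subtract (5/6*y*z)·f_4 from 5/6*y*z**2 + 17/12*y*z - 3/4*y + 1/6*z**2 - 7/6*z → 7/12*y*z - 3/4*y + 1/6*z**2 - 7/6*z
  leading term y*z: subtract (7/12*y)·f_4 from 7/12*y*z - 3/4*y + 1/6*z**2 - 7/6*z → -4/3*y + 1/6*z**2 - 7/6*z
  leading term y: no divisor's leading term divides it; move -4/3*y to the remainder.
  leading term z**2: subtract (1/6*z)·f_4 from 1/6*z**2 - 7/6*z → -4/3*z
  leading term z: subtract (-4/3)·f_4 from -4/3*z → 4/3
  leading term 1: no divisor's leading term divides it; move 4/3 to the remainder.
  remainder -4/3*y + 4/3 ≠ 0; add h_5 = -4/3*y + 4/3 to the basis.

The other S-polynomials (S(f_1,f_3), S(f_1,f_4), S(f_2,f_3), S(f_2,f_4), S(f_3,f_4), S(f_1,h_5), S(f_2,h_5), S(f_3,h_5), S(f_4,h_5)) all reduce to 0 modulo the current basis, so we have a Gröbner basis.
Inter-reduce: drop elements whose leading term is divisible by another's, tail-reduce, and make monic.
Reduced Gröbner basis: {x - 1, y - 1, z + 1}.
Label its elements g_1 = x - 1, g_2 = y - 1, g_3 = z + 1.

Reduce p = 3*x - y - 4 modulo G:
  leading term x: subtract (3)·g_1 from 3*x - y - 4 → -y - 1
  leading term y: subtract (-1)·g_2 from -y - 1 → -2
  leading term 1: no divisor's leading term divides it; move -2 to the remainder.
  normal form = -2.
The normal form is nonzero, so p ∉ I. Since p minus its normal form lies in I, I + (p) = I + (r) where r = -2; decide whether this ideal is the whole ring.
Here r = -2 is a nonzero constant, hence a unit: 1 ∈ I + (p), the Gröbner basis of I + (p) is {1}, and the enlarged system has no common solution — adjoining p is inconsistent.

Ideal membership is decidable via reduction modulo a Gröbner basis.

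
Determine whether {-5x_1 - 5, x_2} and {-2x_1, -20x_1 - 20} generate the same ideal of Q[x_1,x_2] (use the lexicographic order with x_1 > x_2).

Equality of ideals is decidable: compute both reduced Gröbner bases (unique for the ordering) and check whether they agree.
Buchberger on the first generating set:
f_1 = -5x_1 - 5, LT = x_1.
f_2 = x_2, LT = x_2.

The S-polynomials (S(f_1,f_2)) all reduce to 0 modulo the current basis, so we have a Gröbner basis.
Inter-reduce: drop elements whose leading term is divisible by another's, tail-reduce, and make monic.
Reduced Gröbner basis: {x_1 + 1, x_2}.

Buchberger on the second generating set:
h_1 = -2x_1, LT = x_1.
h_2 = -20x_1 - 20, LT = x_1.

S(h_1,h_2): lcm = x_1. S = -1.
  leading term 1: no divisor's leading term divides it; move -1 to the remainder.
  remainder -1 ≠ 0; add k_3 = -1 to the basis.

The other S-polynomials (S(h_1,k_3), S(h_2,k_3)) all reduce to 0 modulo the current basis, so we have a Gröbner basis.
Inter-reduce: drop elements whose leading term is divisible by another's, tail-reduce, and make monic.
Reduced Gröbner basis: {1}.

Since the reduced bases disagree, the two ideals are not the same.

No, the ideals differ.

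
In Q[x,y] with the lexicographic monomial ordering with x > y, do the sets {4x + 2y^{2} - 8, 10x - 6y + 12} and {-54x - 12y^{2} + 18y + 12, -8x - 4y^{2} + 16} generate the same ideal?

Two ideals are equal iff their reduced Gröbner bases coincide (the reduced basis is unique for a fixed ordering).
Buchberger on the first generating set:
f_1 = 4x + 2y^{2} - 8, LT = x.
f_2 = 10x - 6y + 12, LT = x.

S(f_1,f_2): lcm = x. S = \tfrac{1}{2}y^{2} + \tfrac{3}{5}y - \tfrac{16}{5}.
  leading term y^{2}: no divisor's leading term divides it; move \tfrac{1}{2}y^{2} to the remainder.
  leading term y: no divisor's leading term divides it; move \tfrac{3}{5}y to the remainder.
  leading term 1: no divisor's leading term divides it; move -\tfrac{16}{5} to the remainder.
  remainder \tfrac{1}{2}y^{2} + \tfrac{3}{5}y - \tfrac{16}{5} ≠ 0; add g_3 = \tfrac{1}{2}y^{2} + \tfrac{3}{5}y - \tfrac{16}{5} to the basis.

The other S-polynomials (S(f_1,g_3), S(f_2,g_3)) all reduce to 0 modulo the current basis, so we have a Gröbner basis.
Inter-reduce: drop elements whose leading term is divisible by another's, tail-reduce, and make monic.
Reduced Gröbner basis: {x - \tfrac{3}{5}y + \tfrac{6}{5}, y^{2} + \tfrac{6}{5}y - \tfrac{32}{5}}.

Buchberger on the second generating set:
h_1 = -54x - 12y^{2} + 18y + 12, LT = x.
h_2 = -8x - 4y^{2} + 16, LT = x.

S(h_1,h_2): lcm = x. S = -\tfrac{5}{18}y^{2} - \tfrac{1}{3}y + \tfrac{16}{9}.
  leading term y^{2}: no divisor's leading term divides it; move -\tfrac{5}{18}y^{2} to the remainder.
  leading term y: no divisor's leading term divides it; move -\tfrac{1}{3}y to the remainder.
  leading term 1: no divisor's leading term divides it; move \tfrac{16}{9} to the remainder.
  remainder -\tfrac{5}{18}y^{2} - \tfrac{1}{3}y + \tfrac{16}{9} ≠ 0; add k_3 = -\tfrac{5}{18}y^{2} - \tfrac{1}{3}y + \tfrac{16}{9} to the basis.

The other S-polynomials (S(h_1,k_3), S(h_2,k_3)) all reduce to 0 modulo the current basis, so we have a Gröbner basis.
Inter-reduce: drop elements whose leading term is divisible by another's, tail-reduce, and make monic.
Reduced Gröbner basis: {x - \tfrac{3}{5}y + \tfrac{6}{5}, y^{2} + \tfrac{6}{5}y - \tfrac{32}{5}}.

The two bases agree; hence the ideals are identical.
The choice of monomial ordering does not affect the verdict — as long as both bases are computed under the same ordering, their equality decides ideal equality.

Yes, the ideals are equal.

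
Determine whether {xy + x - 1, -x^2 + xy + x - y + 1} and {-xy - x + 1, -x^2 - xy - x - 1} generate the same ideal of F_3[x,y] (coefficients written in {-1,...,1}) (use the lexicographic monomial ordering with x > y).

Equality of ideals is decidable: compute both reduced Gröbner bases (unique for the ordering) and check whether they agree.
Buchberger on the first generating set:
f_1 = xy + x - 1, LT = xy.
f_2 = -x^2 + xy + x - y + 1, LT = x^2.

S(f_1,f_2): lcm = x^2y. S = x^2 + xy^2 + xy - x - y^2 + y.
  leading term x^2: subtract (-1)·f_2 from x^2 + xy^2 + xy - x - y^2 + y → xy^2 - xy - y^2 + 1
  leading term xy^2: subtract (y)·f_1 from xy^2 - xy - y^2 + 1 → xy - y^2 + y + 1
  leading term xy: subtract (1)·f_1 from xy - y^2 + y + 1 → -x - y^2 + y - 1
  leading term x: no divisor's leading term divides it; move -x to the remainder.
  leading term y^2: no divisor's leading term divides it; move -y^2 to the remainder.
  leading term y: no divisor's leading term divides it; move y to the remainder.
  leading term 1: no divisor's leading term divides it; move -1 to the remainder.
  remainder -x - y^2 + y - 1 ≠ 0; add g_3 = -x - y^2 + y - 1 to the basis.

S(f_1,g_3): lcm = xy. S = x - y^3 + y^2 - y - 1.
  leading term x: subtract (-1)·g_3 from x - y^3 + y^2 - y - 1 → -y^3 + 1
  leading term y^3: no divisor's leading term divides it; move -y^3 to the remainder.
  leading term 1: no divisor's leading term divides it; move 1 to the remainder.
  remainder -y^3 + 1 ≠ 0; add g_4 = -y^3 + 1 to the basis.

S(f_2,g_3): lcm = x^2. S = -xy^2 + x + y - 1.
  leading term xy^2: subtract (-y)·f_1 from -xy^2 + x + y - 1 → xy + x - 1
  leading term xy: subtract (1)·f_1 from xy + x - 1 → 0
  remainder 0.

S(f_1,g_4): lcm = xy^3. S = xy^2 + x - y^2.
  leading term xy^2: subtract (y)·f_1 from xy^2 + x - y^2 → -xy + x - y^2 + y
  leading term xy: subtract (-1)·f_1 from -xy + x - y^2 + y → -x - y^2 + y - 1
  leading term x: subtract (1)·g_3 from -x - y^2 + y - 1 → 0
  remainder 0.

S(f_2,g_4): leading monomials are coprime, so the S-polynomial reduces to 0 (Buchberger's first criterion).
S(g_3,g_4): leading monomials are coprime, so the S-polynomial reduces to 0 (Buchberger's first criterion).
Every S-polynomial of the final basis reduces to 0, so we have a Gröbner basis.
Inter-reduce: drop elements whose leading term is divisible by another's, tail-reduce, and make monic.
Reduced Gröbner basis: {x + y^2 - y + 1, y^3 - 1}.

Buchberger on the second generating set:
h_1 = -xy - x + 1, LT = xy.
h_2 = -x^2 - xy - x - 1, LT = x^2.

S(h_1,h_2): lcm = x^2y. S = x^2 - xy^2 - xy - x - y.
  leading term x^2: subtract (-1)·h_2 from x^2 - xy^2 - xy - x - y → -xy^2 + xy + x - y - 1
  leading term xy^2: subtract (y)·h_1 from -xy^2 + xy + x - y - 1 → -xy + x + y - 1
  leading term xy: subtract (1)·h_1 from -xy + x + y - 1 → -x + y + 1
  leading term x: no divisor's leading term divides it; move -x to the remainder.
  leading term y: no divisor's leading term divides it; move y to the remainder.
  leading term 1: no divisor's leading term divides it; move 1 to the remainder.
  remainder -x + y + 1 ≠ 0; add k_3 = -x + y + 1 to the basis.

S(h_1,k_3): lcm = xy. S = x + y^2 + y - 1.
  leading term x: subtract (-1)·k_3 from x + y^2 + y - 1 → y^2 - y
  leading term y^2: no divisor's leading term divides it; move y^2 to the remainder.
  leading term y: no divisor's leading term divides it; move -y to the remainder.
  remainder y^2 - y ≠ 0; add k_4 = y^2 - y to the basis.

S(h_2,k_3): lcm = x^2. S = -xy - x + 1.
  leading term xy: subtract (1)·h_1 from -xy - x + 1 → 0
  remainder 0.

S(h_1,k_4): lcm = xy^2. S = -xy - y.
  leading term xy: subtract (1)·h_1 from -xy - y → x - y - 1
  leading term x: subtract (-1)·k_3 from x - y - 1 → 0
  remainder 0.

S(h_2,k_4): leading monomials are coprime, so the S-polynomial reduces to 0 (Buchberger's first criterion).
S(k_3,k_4): leading monomials are coprime, so the S-polynomial reduces to 0 (Buchberger's first criterion).
Every S-polynomial of the final basis reduces to 0, so we have a Gröbner basis.
Inter-reduce: drop elements whose leading term is divisible by another's, tail-reduce, and make monic.
Reduced Gröbner basis: {x - y - 1, y^2 - y}.

Since the reduced bases disagree, the two ideals are not the same.

No, the ideals differ.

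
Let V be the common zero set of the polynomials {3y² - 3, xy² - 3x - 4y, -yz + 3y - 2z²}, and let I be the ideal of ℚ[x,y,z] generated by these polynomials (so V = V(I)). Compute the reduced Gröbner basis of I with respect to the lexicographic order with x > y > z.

G = {x + 4/9z³ + 4/3z² - 1/9z + ⅓, y - 2/9z³ - ⅔z² + 1/18z - ⅙, z⁴ - ¼z² + 3/2z - 9/4}

f_1 = 3y² - 3, LT = y².
f_2 = xy² - 3x - 4y, LT = xy².
f_3 = -yz + 3y - 2z², LT = yz.

S(f_1,f_2): lcm = xy². S = 2x + 4y.
  leading term x: no divisor's leading term divides it; move 2x to the remainder.
  leading term y: no divisor's leading term divides it; move 4y to the remainder.
  remainder 2x + 4y ≠ 0; add g_4 = 2x + 4y to the basis.

S(f_1,f_3): lcm = y²z. S = 3y² - 2yz² - z.
  leading term y²: subtract (1)·f_1 from 3y² - 2yz² - z → -2yz² - z + 3
  leading term yz²: subtract (2z)·f_3 from -2yz² - z + 3 → -6yz + 4z³ - z + 3
  leading term yz: subtract (6)·f_3 from -6yz + 4z³ - z + 3 → -18y + 4z³ + 12z² - z + 3
  leading term y: no divisor's leading term divides it; move -18y to the remainder.
  leading term z³: no divisor's leading term divides it; move 4z³ to the remainder.
  leading term z²: no divisor's leading term divides it; move 12z² to the remainder.
  leading term z: no divisor's leading term divides it; move -z to the remainder.
  leading term 1: no divisor's leading term divides it; move 3 to the remainder.
  remainder -18y + 4z³ + 12z² - z + 3 ≠ 0; add g_5 = -18y + 4z³ + 12z² - z + 3 to the basis.

S(f_2,f_3): lcm = xy²z. S = 3xy² - 2xyz² - 3xz - 4yz.
  leading term xy²: subtract (x)·f_1 from 3xy² - 2xyz² - 3xz - 4yz → -2xyz² - 3xz + 3x - 4yz
  leading term xyz²: subtract (2xz)·f_3 from -2xyz² - 3xz + 3x - 4yz → -6xyz + 4xz³ - 3xz + 3x - 4yz
  leading term xyz: subtract (6x)·f_3 from -6xyz + 4xz³ - 3xz + 3x - 4yz → -18xy + 4xz³ + 12xz² - 3xz + 3x - 4yz
  leading term xy: subtract (-9y)·g_4 from -18xy + 4xz³ + 12xz² - 3xz + 3x - 4yz → 4xz³ + 12xz² - 3xz + 3x + 36y² - 4yz
  leading term xz³: subtract (2z³)·g_4 from 4xz³ + 12xz² - 3xz + 3x + 36y² - 4yz → 12xz² - 3xz + 3x + 36y² - 8yz³ - 4yz
  leading term xz²: subtract (6z²)·g_4 from 12xz² - 3xz + 3x + 36y² - 8yz³ - 4yz → -3xz + 3x + 36y² - 8yz³ - 24yz² - 4yz
  leading term xz: subtract (-3/2z)·g_4 from -3xz + 3x + 36y² - 8yz³ - 24yz² - 4yz → 3x + 36y² - 8yz³ - 24yz² + 2yz
  leading term x: subtract (3/2)·g_4 from 3x + 36y² - 8yz³ - 24yz² + 2yz → 36y² - 8yz³ - 24yz² + 2yz - 6y
  leading term y²: subtract (12)·f_1 from 36y² - 8yz³ - 24yz² + 2yz - 6y → -8yz³ - 24yz² + 2yz - 6y + 36
  leading term yz³: subtract (8z²)·f_3 from -8yz³ - 24yz² + 2yz - 6y + 36 → -48yz² + 2yz - 6y + 16z⁴ + 36
  leading term yz²: subtract (48z)·f_3 from -48yz² + 2yz - 6y + 16z⁴ + 36 → -142yz - 6y + 16z⁴ + 96z³ + 36
  leading term yz: subtract (142)·f_3 from -142yz - 6y + 16z⁴ + 96z³ + 36 → -432y + 16z⁴ + 96z³ + 284z² + 36
  leading term y: subtract (24)·g_5 from -432y + 16z⁴ + 96z³ + 284z² + 36 → 16z⁴ - 4z² + 24z - 36
  leading term z⁴: no divisor's leading term divides it; move 16z⁴ to the remainder.
  leading term z²: no divisor's leading term divides it; move -4z² to the remainder.
  leading term z: no divisor's leading term divides it; move 24z to the remainder.
  leading term 1: no divisor's leading term divides it; move -36 to the remainder.
  remainder 16z⁴ - 4z² + 24z - 36 ≠ 0; add g_6 = 16z⁴ - 4z² + 24z - 36 to the basis.

The other S-polynomials (S(f_1,g_4), S(f_2,g_4), S(f_3,g_4), S(f_1,g_5), S(f_2,g_5), S(f_3,g_5), S(g_4,g_5), S(f_1,g_6), S(f_2,g_6), S(f_3,g_6), S(g_4,g_6), S(g_5,g_6)) all reduce to 0 modulo the current basis, so we have a Gröbner basis.
Inter-reduce: drop elements whose leading term is divisible by another's, tail-reduce, and make monic.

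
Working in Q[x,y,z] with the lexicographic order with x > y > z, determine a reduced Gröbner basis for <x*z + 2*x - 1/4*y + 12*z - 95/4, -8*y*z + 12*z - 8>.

G = {x*y - 2*x - 1/8*y**2 - 187/16*y + 189/16, x*z + 2*x - 1/4*y + 12*z - 95/4, y*z - 3/2*z + 1}

f_1 = x*z + 2*x - 1/4*y + 12*z - 95/4, LT = x*z.
f_2 = -8*y*z + 12*z - 8, LT = y*z.

S(f_1,f_2): lcm = x*y*z. S = 2*x*y + 3/2*x*z - x - 1/4*y**2 + 12*y*z - 95/4*y.
  reduce S modulo (f_1, f_2):
  remainder 2*x*y - 4*x - 1/4*y**2 - 187/8*y + 189/8 ≠ 0; add g_3 = 2*x*y - 4*x - 1/4*y**2 - 187/8*y + 189/8 to the basis.

The other S-polynomials (S(f_1,g_3), S(f_2,g_3)) all reduce to 0 modulo the current basis, so we have a Gröbner basis.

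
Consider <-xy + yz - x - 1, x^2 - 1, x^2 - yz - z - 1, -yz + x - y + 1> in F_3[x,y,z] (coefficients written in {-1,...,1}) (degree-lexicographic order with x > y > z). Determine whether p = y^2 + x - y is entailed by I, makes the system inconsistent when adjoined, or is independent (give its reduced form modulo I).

Adjoining y^2 + x - y makes the ideal the whole ring: the system is inconsistent.

First compute the reduced Gröbner basis of I by Buchberger's algorithm.
f_1 = -xy + yz - x - 1, LT = xy.
f_2 = x^2 - 1, LT = x^2.
f_3 = x^2 - yz - z - 1, LT = x^2.
f_4 = -yz + x - y + 1, LT = yz.

S(f_1,f_2): lcm = x^2y. S = -xyz + x^2 + x + y.
  leading term xyz: subtract (z)·f_1 from -xyz + x^2 + x + y → -yz^2 + x^2 + xz + x + y + z
  leading term yz^2: subtract (z)·f_4 from -yz^2 + x^2 + xz + x + y + z → x^2 + yz + x + y
  leading term x^2: subtract (1)·f_2 from x^2 + yz + x + y → yz + x + y + 1
  leading term yz: subtract (-1)·f_4 from yz + x + y + 1 → -x - 1
  leading term x: no divisor's leading term divides it; move -x to the remainder.
  leading term 1: no divisor's leading term divides it; move -1 to the remainder.
  remainder -x - 1 ≠ 0; add h_5 = -x - 1 to the basis.

S(f_1,f_3): lcm = x^2y. S = -xyz + y^2z + x^2 + yz + x + y.
  leading term xyz: subtract (z)·f_1 from -xyz + y^2z + x^2 + yz + x + y → y^2z - yz^2 + x^2 + xz + yz + x + y + z
  leading term y^2z: subtract (-y)·f_4 from y^2z - yz^2 + x^2 + xz + yz + x + y + z → -yz^2 + x^2 + xy + xz - y^2 + yz + x - y + z
  leading term yz^2: subtract (z)·f_4 from -yz^2 + x^2 + xy + xz - y^2 + yz + x - y + z → x^2 + xy - y^2 - yz + x - y
  leading term x^2: subtract (1)·f_2 from x^2 + xy - y^2 - yz + x - y → xy - y^2 - yz + x - y + 1
  leading term xy: subtract (-1)·f_1 from xy - y^2 - yz + x - y + 1 → -y^2 - y
  leading term y^2: no divisor's leading term divides it; move -y^2 to the remainder.
  leading term y: no divisor's leading term divides it; move -y to the remainder.
  remainder -y^2 - y ≠ 0; add h_6 = -y^2 - y to the basis.

S(f_2,f_3): lcm = x^2. S = yz + z.
  leading term yz: subtract (-1)·f_4 from yz + z → x - y + z + 1
  leading term x: subtract (-1)·h_5 from x - y + z + 1 → -y + z
  leading term y: no divisor's leading term divides it; move -y to the remainder.
  leading term z: no divisor's leading term divides it; move z to the remainder.
  remainder -y + z ≠ 0; add h_7 = -y + z to the basis.

S(f_4,h_7): lcm = yz. S = z^2 - x + y - 1.
  leading term z^2: no divisor's leading term divides it; move z^2 to the remainder.
  leading term x: subtract (1)·h_5 from -x + y - 1 → y
  leading term y: subtract (-1)·h_7 from y → z
  leading term z: no divisor's leading term divides it; move z to the remainder.
  remainder z^2 + z ≠ 0; add h_8 = z^2 + z to the basis.

The other S-polynomials (S(f_1,f_4), S(f_2,f_4), S(f_3,f_4), S(f_1,h_5), S(f_2,h_5), S(f_3,h_5), S(f_4,h_5), S(f_1,h_6), S(f_2,h_6), S(f_3,h_6), S(f_4,h_6), S(h_5,h_6), S(f_1,h_7), S(f_2,h_7), S(f_3,h_7), S(h_5,h_7), S(h_6,h_7), S(f_1,h_8), S(f_2,h_8), S(f_3,h_8), S(f_4,h_8), S(h_5,h_8), S(h_6,h_8), S(h_7,h_8)) all reduce to 0 modulo the current basis, so we have a Gröbner basis.
Inter-reduce: drop elements whose leading term is divisible by another's, tail-reduce, and make monic.
Reduced Gröbner basis: {z^2 + z, x + 1, y - z}.
Label its elements g_1 = z^2 + z, g_2 = x + 1, g_3 = y - z.

Reduce p = y^2 + x - y modulo G:
  leading term y^2: subtract (y)·g_3 from y^2 + x - y → yz + x - y
  leading term yz: subtract (z)·g_3 from yz + x - y → z^2 + x - y
  leading term z^2: subtract (1)·g_1 from z^2 + x - y → x - y - z
  leading term x: subtract (1)·g_2 from x - y - z → -y - z - 1
  leading term y: subtract (-1)·g_3 from -y - z - 1 → z - 1
  leading term z: no divisor's leading term divides it; move z to the remainder.
  leading term 1: no divisor's leading term divides it; move -1 to the remainder.
  normal form = z - 1.
The normal form is nonzero, so p ∉ I. Since p minus its normal form lies in I, I + (p) = I + (r) where r = z - 1; decide whether this ideal is the whole ring.
Run Buchberger on G together with r (pairs among the g_i already reduce to 0 since G is a Gröbner basis):
g_1 = z^2 + z, LT = z^2.
g_2 = x + 1, LT = x.
g_3 = y - z, LT = y.
r = z - 1, LT = z.

S(g_1,r): lcm = z^2. S = -z.
  leading term z: subtract (-1)·r from -z → -1
  leading term 1: no divisor's leading term divides it; move -1 to the remainder.
  remainder -1 ≠ 0; add m_5 = -1 to the basis.

The other S-polynomials (S(g_1,g_2), S(g_1,g_3), S(g_2,g_3), S(g_2,r), S(g_3,r), S(g_1,m_5), S(g_2,m_5), S(g_3,m_5), S(r,m_5)) all reduce to 0 modulo the current basis, so we have a Gröbner basis.
Inter-reduce: drop elements whose leading term is divisible by another's, tail-reduce, and make monic.
Reduced Gröbner basis: {1}.
The reduced Gröbner basis of I + (p) is {1}: the ideal is the whole ring, so the enlarged system has no common solution — adjoining p is inconsistent.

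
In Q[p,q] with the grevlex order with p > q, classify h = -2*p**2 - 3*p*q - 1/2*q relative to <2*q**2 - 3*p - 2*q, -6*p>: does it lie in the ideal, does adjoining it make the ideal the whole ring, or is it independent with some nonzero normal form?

-2*p**2 - 3*p*q - 1/2*q is independent of I; its normal form modulo I is -1/2*q.

First compute the reduced Gröbner basis of I by Buchberger's algorithm.
f_1 = 2*q**2 - 3*p - 2*q, LT = q**2.
f_2 = -6*p, LT = p.

The S-polynomials (S(f_1,f_2)) all reduce to 0 modulo the current basis, so we have a Gröbner basis.
Inter-reduce: drop elements whose leading term is divisible by another's, tail-reduce, and make monic.
Reduced Gröbner basis: {q**2 - q, p}.
Label its elements g_1 = q**2 - q, g_2 = p.

Reduce h = -2*p**2 - 3*p*q - 1/2*q modulo G:
  leading term p**2: subtract (-2*p)·g_2 from -2*p**2 - 3*p*q - 1/2*q → -3*p*q - 1/2*q
  leading term p*q: subtract (-3*q)·g_2 from -3*p*q - 1/2*q → -1/2*q
  leading term q: no divisor's leading term divides it; move -1/2*q to the remainder.
  normal form = -1/2*q.
The normal form is nonzero, so h ∉ I. Since h minus its normal form lies in I, I + (h) = I + (r) where r = -1/2*q; decide whether this ideal is the whole ring.
Run Buchberger on G together with r (pairs among the g_i already reduce to 0 since G is a Gröbner basis):
g_1 = q**2 - q, LT = q**2.
g_2 = p, LT = p.
r = -1/2*q, LT = q.

The S-polynomials (S(g_1,g_2), S(g_1,r), S(g_2,r)) all reduce to 0 modulo the current basis, so we have a Gröbner basis.
Inter-reduce: drop elements whose leading term is divisible by another's, tail-reduce, and make monic.
Reduced Gröbner basis: {p, q}.
The reduced Gröbner basis of I + (h) is {p, q} ≠ {1}, a proper ideal, so the enlarged system stays consistent: h is independent of I, with normal form -1/2*q.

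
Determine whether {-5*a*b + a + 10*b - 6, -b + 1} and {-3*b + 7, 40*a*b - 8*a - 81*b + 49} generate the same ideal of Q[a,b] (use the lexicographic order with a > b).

For a fixed monomial order, each ideal has a unique reduced Gröbner basis; comparing bases decides equality.
Buchberger on the first generating set:
f_1 = -5*a*b + a + 10*b - 6, LT = a*b.
f_2 = -b + 1, LT = b.

S(f_1,f_2): lcm = a*b. S = 4/5*a - 2*b + 6/5.
  reduce S modulo (f_1, f_2):
  remainder 4/5*a - 4/5 ≠ 0; add g_3 = 4/5*a - 4/5 to the basis.

The other S-polynomials (S(f_1,g_3), S(f_2,g_3)) all reduce to 0 modulo the current basis, so we have a Gröbner basis.
Inter-reduce: drop elements whose leading term is divisible by another's, tail-reduce, and make monic.
Reduced Gröbner basis: {a - 1, b - 1}.

Buchberger on the second generating set:
h_1 = -3*b + 7, LT = b.
h_2 = 40*a*b - 8*a - 81*b + 49, LT = a*b.

S(h_1,h_2): lcm = a*b. S = -32/15*a + 81/40*b - 49/40.
  reduce S modulo (h_1, h_2):
  remainder -32/15*a + 7/2 ≠ 0; add k_3 = -32/15*a + 7/2 to the basis.

The other S-polynomials (S(h_1,k_3), S(h_2,k_3)) all reduce to 0 modulo the current basis, so we have a Gröbner basis.
Inter-reduce: drop elements whose leading term is divisible by another's, tail-reduce, and make monic.
Reduced Gröbner basis: {a - 105/64, b - 7/3}.

Since the reduced bases disagree, the two ideals are not the same.

No, the ideals differ.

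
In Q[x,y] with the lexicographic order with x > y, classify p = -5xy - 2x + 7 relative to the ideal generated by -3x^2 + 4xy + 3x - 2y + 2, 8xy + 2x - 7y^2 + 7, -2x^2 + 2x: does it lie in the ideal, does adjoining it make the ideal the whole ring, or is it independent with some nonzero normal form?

First compute the reduced Gröbner basis of I by Buchberger's algorithm.
f_1 = -3x^2 + 4xy + 3x - 2y + 2, LT = x^2.
f_2 = 8xy + 2x - 7y^2 + 7, LT = xy.
f_3 = -2x^2 + 2x, LT = x^2.

S(f_1,f_2): lcm = x^2y. S = -1/4x^2 - 11/24xy^2 - xy - 7/8x + 2/3y^2 - 2/3y.
  reduce S modulo (f_1, f_2, f_3):
  remainder -105/128x - 77/192y^3 - 307/768y^2 - 19/192y + 691/768 ≠ 0; add h_4 = -105/128x - 77/192y^3 - 307/768y^2 - 19/192y + 691/768 to the basis.

S(f_1,f_3): lcm = x^2. S = -4/3xy + 2/3y - 2/3.
  reduce S modulo (f_1, f_2, f_3, h_4):
  remainder -22/135y^3 - 1256/945y^2 + 592/945y + 818/945 ≠ 0; add h_5 = -22/135y^3 - 1256/945y^2 + 592/945y + 818/945 to the basis.

S(f_2,f_3): lcm = x^2y. S = 1/4x^2 - 7/8xy^2 + xy + 7/8x.
  reduce S modulo (f_1, f_2, f_3, h_4, h_5):
  remainder 112/11y^2 - 42/11y - 70/11 ≠ 0; add h_6 = 112/11y^2 - 42/11y - 70/11 to the basis.

S(f_2,h_5): lcm = xy^3. S = -2435/308xy^2 + 296/77xy + 409/77x - 7/8y^4 + 7/8y^2.
  reduce S modulo (f_1, f_2, f_3, h_4, h_5, h_6):
  remainder 135/176y - 135/176 ≠ 0; add h_7 = 135/176y - 135/176 to the basis.

The other S-polynomials (S(f_1,h_4), S(f_2,h_4), S(f_3,h_4), S(f_1,h_5), S(f_3,h_5), S(h_4,h_5), S(f_1,h_6), S(f_2,h_6), S(f_3,h_6), S(h_4,h_6), S(h_5,h_6), S(f_1,h_7), S(f_2,h_7), S(f_3,h_7), S(h_4,h_7), S(h_5,h_7), S(h_6,h_7)) all reduce to 0 modulo the current basis, so we have a Gröbner basis.
Inter-reduce: drop elements whose leading term is divisible by another's, tail-reduce, and make monic.
Reduced Gröbner basis: {x, y - 1}.
Label its elements g_1 = x, g_2 = y - 1.

Reduce p = -5xy - 2x + 7 modulo G:
  leading term xy: subtract (-5y)·g_1 from -5xy - 2x + 7 → -2x + 7
  leading term x: subtract (-2)·g_1 from -2x + 7 → 7
  leading term 1: no divisor's leading term divides it; move 7 to the remainder.
  normal form = 7.
The normal form is nonzero, so p ∉ I. Since p minus its normal form lies in I, I + (p) = I + (r) where r = 7; decide whether this ideal is the whole ring.
Here r = 7 is a nonzero constant, hence a unit: 1 ∈ I + (p), the Gröbner basis of I + (p) is {1}, and the enlarged system has no common solution — adjoining p is inconsistent.

Adjoining -5xy - 2x + 7 makes the ideal the whole ring: the system is inconsistent.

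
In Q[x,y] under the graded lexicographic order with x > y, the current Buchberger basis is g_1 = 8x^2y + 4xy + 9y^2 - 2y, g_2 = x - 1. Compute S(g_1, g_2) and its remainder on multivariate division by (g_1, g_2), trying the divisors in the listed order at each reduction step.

lcm(LM(g_1), LM(g_2)) = x^2y.
S = (lcm/LT(g_1))·g_1 − (lcm/LT(g_2))·g_2 = 3/2xy + 9/8y^2 - 1/4y.
Reduce S modulo (g_1, g_2) in that order:
  leading term xy: subtract (3/2y)·g_2 from 3/2xy + 9/8y^2 - 1/4y → 9/8y^2 + 5/4y
  leading term y^2: no divisor's leading term divides it; move 9/8y^2 to the remainder.
  leading term y: no divisor's leading term divides it; move 5/4y to the remainder.
The remainder 9/8y^2 + 5/4y is nonzero, so it would be added as the next basis element.

S(g_1, g_2) = 3/2xy + 9/8y^2 - 1/4y; remainder on division = 9/8y^2 + 5/4y.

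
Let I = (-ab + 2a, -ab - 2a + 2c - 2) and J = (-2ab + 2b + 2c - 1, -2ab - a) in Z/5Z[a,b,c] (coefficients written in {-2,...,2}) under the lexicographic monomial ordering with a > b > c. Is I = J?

No, the ideals differ.

Since reduced Gröbner bases are canonical representatives of ideals under a given ordering, it suffices to compute and compare them.
Buchberger on the first generating set:
f_1 = -ab + 2a, LT = ab.
f_2 = -ab - 2a + 2c - 2, LT = ab.

S(f_1,f_2): lcm = ab. S = a + 2c - 2.
  reduce S modulo (f_1, f_2):
  remainder a + 2c - 2 ≠ 0; add g_3 = a + 2c - 2 to the basis.

S(f_1,g_3): lcm = ab. S = -2a - 2bc + 2b.
  reduce S modulo (f_1, f_2, g_3):
  remainder -2bc + 2b - c + 1 ≠ 0; add g_4 = -2bc + 2b - c + 1 to the basis.

The other S-polynomials (S(f_2,g_3), S(f_1,g_4), S(f_2,g_4), S(g_3,g_4)) all reduce to 0 modulo the current basis, so we have a Gröbner basis.
Inter-reduce: drop elements whose leading term is divisible by another's, tail-reduce, and make monic.
Reduced Gröbner basis: {a + 2c - 2, bc - b - 2c + 2}.

Buchberger on the second generating set:
h_1 = -2ab + 2b + 2c - 1, LT = ab.
h_2 = -2ab - a, LT = ab.

S(h_1,h_2): lcm = ab. S = 2a - b - c - 2.
  reduce S modulo (h_1, h_2):
  remainder 2a - b - c - 2 ≠ 0; add k_3 = 2a - b - c - 2 to the basis.

S(h_1,k_3): lcm = ab. S = -2b^2 - 2bc - c - 2.
  reduce S modulo (h_1, h_2, k_3):
  remainder -2b^2 - 2bc - c - 2 ≠ 0; add k_4 = -2b^2 - 2bc - c - 2 to the basis.

The other S-polynomials (S(h_2,k_3), S(h_1,k_4), S(h_2,k_4), S(k_3,k_4)) all reduce to 0 modulo the current basis, so we have a Gröbner basis.
Inter-reduce: drop elements whose leading term is divisible by another's, tail-reduce, and make monic.
Reduced Gröbner basis: {a + 2b + 2c - 1, b^2 + bc - 2c + 1}.

These differ, so the ideals are not equal.
The choice of monomial ordering does not affect the verdict — as long as both bases are computed under the same ordering, their equality decides ideal equality.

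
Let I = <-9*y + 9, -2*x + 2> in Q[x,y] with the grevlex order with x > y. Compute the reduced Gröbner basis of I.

G = {x - 1, y - 1}

f_1 = -9*y + 9, LT = y.
f_2 = -2*x + 2, LT = x.

The S-polynomials (S(f_1,f_2)) all reduce to 0 modulo the current basis, so we have a Gröbner basis.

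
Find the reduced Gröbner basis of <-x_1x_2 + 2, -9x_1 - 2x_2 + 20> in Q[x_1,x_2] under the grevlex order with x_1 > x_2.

G = {x_2^2 - 10x_2 + 9, x_1 + 2/9x_2 - 20/9}

f_1 = -x_1x_2 + 2, LT = x_1x_2.
f_2 = -9x_1 - 2x_2 + 20, LT = x_1.

S(f_1,f_2): lcm = x_1x_2. S = -2/9x_2^2 + 20/9x_2 - 2.
  reduce S modulo (f_1, f_2):
  remainder -2/9x_2^2 + 20/9x_2 - 2 ≠ 0; add g_3 = -2/9x_2^2 + 20/9x_2 - 2 to the basis.

The other S-polynomials (S(f_1,g_3), S(f_2,g_3)) all reduce to 0 modulo the current basis, so we have a Gröbner basis.
Inter-reduce: drop elements whose leading term is divisible by another's, tail-reduce, and make monic.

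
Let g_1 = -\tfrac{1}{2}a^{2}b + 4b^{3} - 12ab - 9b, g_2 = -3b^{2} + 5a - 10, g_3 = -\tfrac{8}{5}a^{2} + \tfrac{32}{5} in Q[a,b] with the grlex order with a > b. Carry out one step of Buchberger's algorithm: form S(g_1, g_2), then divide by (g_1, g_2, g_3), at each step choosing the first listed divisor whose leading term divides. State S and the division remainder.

S(g_1, g_2) = -8b^{4} + \tfrac{5}{3}a^{3} + 24ab^{2} - \tfrac{10}{3}a^{2} + 18b^{2}; remainder on division = \tfrac{410}{9}a - \tfrac{820}{9}.

lcm(LM(g_1), LM(g_2)) = a^{2}b^{2}.
S = (lcm/LT(g_1))·g_1 − (lcm/LT(g_2))·g_2 = -8b^{4} + \tfrac{5}{3}a^{3} + 24ab^{2} - \tfrac{10}{3}a^{2} + 18b^{2}.
Reduce S modulo (g_1, g_2, g_3) in that order:
  leading term b^{4}: subtract (\tfrac{8}{3}b^{2})·g_2 from -8b^{4} + \tfrac{5}{3}a^{3} + 24ab^{2} - \tfrac{10}{3}a^{2} + 18b^{2} → \tfrac{5}{3}a^{3} + \tfrac{32}{3}ab^{2} - \tfrac{10}{3}a^{2} + \tfrac{134}{3}b^{2}
  leading term a^{3}: subtract (-\tfrac{25}{24}a)·g_3 from \tfrac{5}{3}a^{3} + \tfrac{32}{3}ab^{2} - \tfrac{10}{3}a^{2} + \tfrac{134}{3}b^{2} → \tfrac{32}{3}ab^{2} - \tfrac{10}{3}a^{2} + \tfrac{134}{3}b^{2} + \tfrac{20}{3}a
  leading term ab^{2}: subtract (-\tfrac{32}{9}a)·g_2 from \tfrac{32}{3}ab^{2} - \tfrac{10}{3}a^{2} + \tfrac{134}{3}b^{2} + \tfrac{20}{3}a → \tfrac{130}{9}a^{2} + \tfrac{134}{3}b^{2} - \tfrac{260}{9}a
  leading term a^{2}: subtract (-\tfrac{325}{36})·g_3 from \tfrac{130}{9}a^{2} + \tfrac{134}{3}b^{2} - \tfrac{260}{9}a → \tfrac{134}{3}b^{2} - \tfrac{260}{9}a + \tfrac{520}{9}
  leading term b^{2}: subtract (-\tfrac{134}{9})·g_2 from \tfrac{134}{3}b^{2} - \tfrac{260}{9}a + \tfrac{520}{9} → \tfrac{410}{9}a - \tfrac{820}{9}
  leading term a: no divisor's leading term divides it; move \tfrac{410}{9}a to the remainder.
  leading term 1: no divisor's leading term divides it; move -\tfrac{820}{9} to the remainder.
The remainder \tfrac{410}{9}a - \tfrac{820}{9} is nonzero, so it would be added as the next basis element.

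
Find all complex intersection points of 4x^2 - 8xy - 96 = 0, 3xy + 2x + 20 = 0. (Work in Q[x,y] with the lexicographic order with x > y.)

{(8/3, -19/6), (-4, 1)}

Compute a lex Gröbner basis by Buchberger's algorithm.
f_1 = 4x^2 - 8xy - 96, LT = x^2.
f_2 = 3xy + 2x + 20, LT = xy.

S(f_1,f_2): lcm = x^2y. S = -2/3x^2 - 2xy^2 - 20/3x - 24y.
  leading term x^2: subtract (-1/6)·f_1 from -2/3x^2 - 2xy^2 - 20/3x - 24y → -2xy^2 - 4/3xy - 20/3x - 24y - 16
  leading term xy^2: subtract (-2/3y)·f_2 from -2xy^2 - 4/3xy - 20/3x - 24y - 16 → -20/3x - 32/3y - 16
  leading term x: no divisor's leading term divides it; move -20/3x to the remainder.
  leading term y: no divisor's leading term divides it; move -32/3y to the remainder.
  leading term 1: no divisor's leading term divides it; move -16 to the remainder.
  remainder -20/3x - 32/3y - 16 ≠ 0; add h_3 = -20/3x - 32/3y - 16 to the basis.

S(f_1,h_3): lcm = x^2. S = -18/5xy - 12/5x - 24.
  leading term xy: subtract (-6/5)·f_2 from -18/5xy - 12/5x - 24 → 0
  remainder 0.

S(f_2,h_3): lcm = xy. S = 2/3x - 8/5y^2 - 12/5y + 20/3.
  leading term x: subtract (-1/10)·h_3 from 2/3x - 8/5y^2 - 12/5y + 20/3 → -8/5y^2 - 52/15y + 76/15
  leading term y^2: no divisor's leading term divides it; move -8/5y^2 to the remainder.
  leading term y: no divisor's leading term divides it; move -52/15y to the remainder.
  leading term 1: no divisor's leading term divides it; move 76/15 to the remainder.
  remainder -8/5y^2 - 52/15y + 76/15 ≠ 0; add h_4 = -8/5y^2 - 52/15y + 76/15 to the basis.

S(f_1,h_4): leading monomials are coprime, so the S-polynomial reduces to 0 (Buchberger's first criterion).
S(f_2,h_4): lcm = xy^2. S = -3/2xy + 19/6x + 20/3y.
  leading term xy: subtract (-1/2)·f_2 from -3/2xy + 19/6x + 20/3y → 25/6x + 20/3y + 10
  leading term x: subtract (-5/8)·h_3 from 25/6x + 20/3y + 10 → 0
  remainder 0.

S(h_3,h_4): leading monomials are coprime, so the S-polynomial reduces to 0 (Buchberger's first criterion).
Every S-polynomial of the final basis reduces to 0, so we have a Gröbner basis.
Inter-reduce: drop elements whose leading term is divisible by another's, tail-reduce, and make monic.
Reduced Gröbner basis: {x + 8/5y + 12/5, y^2 + 13/6y - 19/6}.

Elimination: the polynomial y^2 + 13/6y - 19/6 lies in the elimination ideal for y, so y ∈ {-19/6, 1}. For each such y, the remaining basis elements (now univariate) give the rest of the solution.
  y = -19/6: the earlier basis element becomes x - 8/3 = 0, giving x = 8/3 — point (8/3, -19/6).
  y = 1: the earlier basis element becomes x + 4 = 0, giving x = -4 — point (-4, 1).
Each listed point satisfies every original equation (direct substitution).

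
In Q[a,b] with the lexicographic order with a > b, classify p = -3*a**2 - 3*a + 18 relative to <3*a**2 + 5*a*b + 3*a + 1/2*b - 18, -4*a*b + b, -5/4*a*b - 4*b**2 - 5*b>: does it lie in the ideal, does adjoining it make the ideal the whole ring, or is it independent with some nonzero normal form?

-3*a**2 - 3*a + 18 lies in I (it reduces to 0).

First compute the reduced Gröbner basis of I by Buchberger's algorithm.
f_1 = 3*a**2 + 5*a*b + 3*a + 1/2*b - 18, LT = a**2.
f_2 = -4*a*b + b, LT = a*b.
f_3 = -5/4*a*b - 4*b**2 - 5*b, LT = a*b.

S(f_1,f_2): lcm = a**2*b. S = 5/3*a*b**2 + 5/4*a*b + 1/6*b**2 - 6*b.
  leading term a*b**2: subtract (-5/12*b)·f_2 from 5/3*a*b**2 + 5/4*a*b + 1/6*b**2 - 6*b → 5/4*a*b + 7/12*b**2 - 6*b
  leading term a*b: subtract (-5/16)·f_2 from 5/4*a*b + 7/12*b**2 - 6*b → 7/12*b**2 - 91/16*b
  leading term b**2: no divisor's leading term divides it; move 7/12*b**2 to the remainder.
  leading term b: no divisor's leading term divides it; move -91/16*b to the remainder.
  remainder 7/12*b**2 - 91/16*b ≠ 0; add h_4 = 7/12*b**2 - 91/16*b to the basis.

S(f_1,f_3): lcm = a**2*b. S = -23/15*a*b**2 - 3*a*b + 1/6*b**2 - 6*b.
  leading term a*b**2: subtract (23/60*b)·f_2 from -23/15*a*b**2 - 3*a*b + 1/6*b**2 - 6*b → -3*a*b - 13/60*b**2 - 6*b
  leading term a*b: subtract (3/4)·f_2 from -3*a*b - 13/60*b**2 - 6*b → -13/60*b**2 - 27/4*b
  leading term b**2: subtract (-13/35)·h_4 from -13/60*b**2 - 27/4*b → -709/80*b
  leading term b: no divisor's leading term divides it; move -709/80*b to the remainder.
  remainder -709/80*b ≠ 0; add h_5 = -709/80*b to the basis.

The other S-polynomials (S(f_2,f_3), S(f_1,h_4), S(f_2,h_4), S(f_3,h_4), S(f_1,h_5), S(f_2,h_5), S(f_3,h_5), S(h_4,h_5)) all reduce to 0 modulo the current basis, so we have a Gröbner basis.
Inter-reduce: drop elements whose leading term is divisible by another's, tail-reduce, and make monic.
Reduced Gröbner basis: {a**2 + a - 6, b}.
Label its elements g_1 = a**2 + a - 6, g_2 = b.

Reduce p = -3*a**2 - 3*a + 18 modulo G:
  leading term a**2: subtract (-3)·g_1 from -3*a**2 - 3*a + 18 → 0
  normal form = 0.
Since the normal form is 0, p ∈ I.

Ideal membership is decidable via reduction modulo a Gröbner basis.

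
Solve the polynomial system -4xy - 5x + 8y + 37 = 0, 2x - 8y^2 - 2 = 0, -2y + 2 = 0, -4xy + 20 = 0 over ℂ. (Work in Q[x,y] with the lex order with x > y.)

Compute a lex Gröbner basis by Buchberger's algorithm.
f_1 = -4xy - 5x + 8y + 37, LT = xy.
f_2 = 2x - 8y^2 - 2, LT = x.
f_3 = -2y + 2, LT = y.
f_4 = -4xy + 20, LT = xy.

S(f_1,f_2): lcm = xy. S = 5/4x + 4y^3 - y - 37/4.
  leading term x: subtract (5/8)·f_2 from 5/4x + 4y^3 - y - 37/4 → 4y^3 + 5y^2 - y - 8
  leading term y^3: subtract (-2y^2)·f_3 from 4y^3 + 5y^2 - y - 8 → 9y^2 - y - 8
  leading term y^2: subtract (-9/2y)·f_3 from 9y^2 - y - 8 → 8y - 8
  leading term y: subtract (-4)·f_3 from 8y - 8 → 0
  remainder 0.

S(f_1,f_3): lcm = xy. S = 9/4x - 2y - 37/4.
  leading term x: subtract (9/8)·f_2 from 9/4x - 2y - 37/4 → 9y^2 - 2y - 7
  leading term y^2: subtract (-9/2y)·f_3 from 9y^2 - 2y - 7 → 7y - 7
  leading term y: subtract (-7/2)·f_3 from 7y - 7 → 0
  remainder 0.

S(f_1,f_4): lcm = xy. S = 5/4x - 2y - 17/4.
  leading term x: subtract (5/8)·f_2 from 5/4x - 2y - 17/4 → 5y^2 - 2y - 3
  leading term y^2: subtract (-5/2y)·f_3 from 5y^2 - 2y - 3 → 3y - 3
  leading term y: subtract (-3/2)·f_3 from 3y - 3 → 0
  remainder 0.

S(f_2,f_3): leading monomials are coprime, so the S-polynomial reduces to 0 (Buchberger's first criterion).
S(f_2,f_4): lcm = xy. S = -4y^3 - y + 5.
  leading term y^3: subtract (2y^2)·f_3 from -4y^3 - y + 5 → -4y^2 - y + 5
  leading term y^2: subtract (2y)·f_3 from -4y^2 - y + 5 → -5y + 5
  leading term y: subtract (5/2)·f_3 from -5y + 5 → 0
  remainder 0.

S(f_3,f_4): lcm = xy. S = -x + 5.
  leading term x: subtract (-1/2)·f_2 from -x + 5 → -4y^2 + 4
  leading term y^2: subtract (2y)·f_3 from -4y^2 + 4 → -4y + 4
  leading term y: subtract (2)·f_3 from -4y + 4 → 0
  remainder 0.

Every S-polynomial of the final basis reduces to 0, so we have a Gröbner basis.
Inter-reduce: drop elements whose leading term is divisible by another's, tail-reduce, and make monic.
Reduced Gröbner basis: {x - 5, y - 1}.

From the last basis element, y - 1 = 0, so y takes values in {1}. Each choice, substituted upward through the basis, yields the corresponding point(s) of the solution set.
  y = 1: the earlier basis element becomes x - 5 = 0, giving x = 5 — point (5, 1).

{(5, 1)}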